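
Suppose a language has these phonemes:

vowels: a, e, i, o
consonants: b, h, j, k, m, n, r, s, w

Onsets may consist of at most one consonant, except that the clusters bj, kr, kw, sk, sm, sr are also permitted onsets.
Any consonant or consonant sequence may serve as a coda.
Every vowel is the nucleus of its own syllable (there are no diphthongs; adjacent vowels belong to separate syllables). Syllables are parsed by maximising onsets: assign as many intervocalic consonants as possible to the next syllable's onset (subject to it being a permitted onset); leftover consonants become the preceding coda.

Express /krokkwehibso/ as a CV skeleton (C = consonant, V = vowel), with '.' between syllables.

CCVC.CCV.CVC.CV

The vowels are o, e, i, o — 4 nuclei, so 4 syllables.
Between /o/ (V1) and /e/ (V2): /kkw/ splits as /k/ + /kw/ (/kw/ is the longest suffix that is a licit onset).
Between /e/ (V2) and /i/ (V3): just /h/ — single C goes to the following onset.
Between /i/ (V3) and /o/ (V4): /bs/; trying suffixes from longest down, /s/ is the first permitted one, so coda /b/ | onset /s/.
Syllabification: krok.kwe.hib.so.
Mapping each syllable to C/V: /krok/ → CCVC, /kwe/ → CCV, /hib/ → CVC, /so/ → CV.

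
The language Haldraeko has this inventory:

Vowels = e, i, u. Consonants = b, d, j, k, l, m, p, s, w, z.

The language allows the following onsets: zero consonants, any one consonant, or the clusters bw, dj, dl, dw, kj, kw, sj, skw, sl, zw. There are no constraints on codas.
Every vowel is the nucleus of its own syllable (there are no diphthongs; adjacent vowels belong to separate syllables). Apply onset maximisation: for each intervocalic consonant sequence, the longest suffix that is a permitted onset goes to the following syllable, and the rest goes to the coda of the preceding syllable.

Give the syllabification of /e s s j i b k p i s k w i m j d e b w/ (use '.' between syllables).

Nuclei (vowels): e, i, i, i, e → 5 syllables.
V1 /e/ – V2 /i/: cluster /ssj/ — the longest permitted-onset suffix is /sj/; onset = /sj/, preceding coda = /s/.
V2 /i/ – V3 /i/: cluster /bkp/ — the longest permitted-onset suffix is /p/; onset = /p/, preceding coda = /bk/.
V3 /i/ – V4 /i/: /skw/ is a licit onset in full, so it all attaches to the next syllable.
V4 /i/ – V5 /e/: /mjd/; trying suffixes from longest down, /d/ is the first permitted one, so coda /mj/ | onset /d/.

es.sjibk.pi.skwimj.debw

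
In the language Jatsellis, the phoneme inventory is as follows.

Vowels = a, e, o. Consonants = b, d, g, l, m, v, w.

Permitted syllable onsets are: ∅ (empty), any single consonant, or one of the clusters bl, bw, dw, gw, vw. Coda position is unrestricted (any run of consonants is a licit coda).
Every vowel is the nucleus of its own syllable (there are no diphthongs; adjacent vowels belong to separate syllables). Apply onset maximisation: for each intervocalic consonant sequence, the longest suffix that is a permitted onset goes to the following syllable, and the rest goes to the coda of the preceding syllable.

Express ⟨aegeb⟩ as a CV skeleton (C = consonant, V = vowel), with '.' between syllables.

The vowels are a, e, e — 3 nuclei, so 3 syllables.
σ1/σ2 boundary: no consonants, so the boundary falls immediately after /a/.
σ2/σ3 boundary: just /g/ — single C goes to the following onset.
Result: a.e.geb.
Mapping each syllable to C/V: /a/ → V, /e/ → V, /geb/ → CVC.

V.V.CVC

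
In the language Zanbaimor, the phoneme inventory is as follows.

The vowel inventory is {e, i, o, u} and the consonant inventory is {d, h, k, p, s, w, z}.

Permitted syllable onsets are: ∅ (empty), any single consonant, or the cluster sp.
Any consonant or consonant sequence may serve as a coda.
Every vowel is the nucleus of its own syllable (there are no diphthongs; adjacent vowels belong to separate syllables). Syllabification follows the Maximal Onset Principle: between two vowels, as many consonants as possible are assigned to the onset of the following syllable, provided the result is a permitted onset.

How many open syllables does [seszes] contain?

0

Nuclei (vowels): e, e → 2 syllables.
Between /e/ (V1) and /e/ (V2): /sz/ — longest licit onset from the right is /z/, leaving /s/ as coda.
Putting it together: ses.zes.
Classifying each syllable: /ses/ (closed), /zes/ (closed).
Open syllables: 0.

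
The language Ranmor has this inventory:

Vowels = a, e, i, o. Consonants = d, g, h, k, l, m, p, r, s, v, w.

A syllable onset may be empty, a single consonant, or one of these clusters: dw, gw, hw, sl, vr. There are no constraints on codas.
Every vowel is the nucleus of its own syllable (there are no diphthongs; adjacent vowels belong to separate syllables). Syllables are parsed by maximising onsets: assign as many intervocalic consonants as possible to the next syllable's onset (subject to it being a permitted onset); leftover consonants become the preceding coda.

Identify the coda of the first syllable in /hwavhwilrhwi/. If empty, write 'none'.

The vowels are a, i, i — 3 nuclei, so 3 syllables.
σ1/σ2 boundary: /vhw/ — longest licit onset from the right is /hw/, leaving /v/ as coda.
σ2/σ3 boundary: /lrhw/ splits as /lr/ + /hw/ (/hw/ is the longest suffix that is a licit onset).
Putting it together: hwav.hwilr.hwi.
Syllable 1 is /hwav/: onset /hw/, nucleus /a/, coda /v/.

v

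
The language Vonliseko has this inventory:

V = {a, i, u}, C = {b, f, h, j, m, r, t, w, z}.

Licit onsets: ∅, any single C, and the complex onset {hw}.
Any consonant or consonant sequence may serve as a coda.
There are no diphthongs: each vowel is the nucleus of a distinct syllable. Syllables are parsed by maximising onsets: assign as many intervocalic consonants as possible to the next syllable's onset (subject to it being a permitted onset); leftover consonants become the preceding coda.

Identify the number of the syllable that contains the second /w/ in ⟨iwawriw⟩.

2

Vowels present: i, a, i; each is a nucleus, giving 3 syllables.
σ1/σ2 boundary: /w/ is a single consonant, so it becomes the next onset.
σ2/σ3 boundary: /wr/ — longest licit onset from the right is /r/, leaving /w/ as coda.
Putting it together: i.waw.riw.
The second /w/ is in the coda of syllable 2 (/waw/).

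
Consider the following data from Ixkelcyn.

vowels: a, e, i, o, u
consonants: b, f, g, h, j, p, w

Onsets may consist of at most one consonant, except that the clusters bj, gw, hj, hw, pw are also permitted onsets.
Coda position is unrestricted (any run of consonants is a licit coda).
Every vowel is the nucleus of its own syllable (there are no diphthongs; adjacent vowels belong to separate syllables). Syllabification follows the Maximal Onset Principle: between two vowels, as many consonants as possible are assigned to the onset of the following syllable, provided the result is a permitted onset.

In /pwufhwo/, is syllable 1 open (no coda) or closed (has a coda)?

Vowels present: u, o; each is a nucleus, giving 2 syllables.
/u…o/ gap (V1→V2): cluster /fhw/ — the longest permitted-onset suffix is /hw/; onset = /hw/, preceding coda = /f/.
Syllabification: pwuf.hwo.
Syllable 1 is /pwuf/ with coda /f/, so it is closed.

closed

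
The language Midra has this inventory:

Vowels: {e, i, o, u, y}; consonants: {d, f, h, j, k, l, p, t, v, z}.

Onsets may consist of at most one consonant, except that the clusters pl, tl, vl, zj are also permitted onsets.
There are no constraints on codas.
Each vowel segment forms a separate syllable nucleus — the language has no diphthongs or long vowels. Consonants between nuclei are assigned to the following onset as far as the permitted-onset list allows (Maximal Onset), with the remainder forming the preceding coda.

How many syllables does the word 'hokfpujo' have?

Vowels present: o, u, o; each is a nucleus, giving 3 syllables.

3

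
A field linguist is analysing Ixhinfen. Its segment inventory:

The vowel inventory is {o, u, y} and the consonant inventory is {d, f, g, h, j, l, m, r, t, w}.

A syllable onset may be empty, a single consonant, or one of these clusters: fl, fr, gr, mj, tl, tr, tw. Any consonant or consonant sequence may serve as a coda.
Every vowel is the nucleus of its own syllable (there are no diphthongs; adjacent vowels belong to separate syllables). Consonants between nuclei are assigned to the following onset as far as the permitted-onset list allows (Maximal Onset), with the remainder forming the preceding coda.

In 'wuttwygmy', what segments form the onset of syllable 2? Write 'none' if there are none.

tw

The vowels are u, y, y — 3 nuclei, so 3 syllables.
Between /u/ (V1) and /y/ (V2): /ttw/ splits as /t/ + /tw/ (/tw/ is the longest suffix that is a licit onset).
Between /y/ (V2) and /y/ (V3): /gm/ splits as /g/ + /m/ (/m/ is the longest suffix that is a licit onset).
So the parse is wut.twyg.my.
Syllable 2 is /twyg/: onset /tw/, nucleus /y/, coda /g/.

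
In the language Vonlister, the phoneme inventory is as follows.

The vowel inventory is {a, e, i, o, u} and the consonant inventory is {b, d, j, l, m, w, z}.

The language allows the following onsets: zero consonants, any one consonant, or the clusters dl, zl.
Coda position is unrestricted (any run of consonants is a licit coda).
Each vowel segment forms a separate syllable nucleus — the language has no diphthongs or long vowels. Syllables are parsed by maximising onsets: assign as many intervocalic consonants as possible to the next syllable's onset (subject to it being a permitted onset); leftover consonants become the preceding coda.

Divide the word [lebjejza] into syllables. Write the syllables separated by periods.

leb.jej.za

Nuclei (vowels): e, e, a → 3 syllables.
/e…e/ gap (V1→V2): /bj/ — longest licit onset from the right is /j/, leaving /b/ as coda.
/e…a/ gap (V2→V3): /jz/ splits as /j/ + /z/ (/z/ is the longest suffix that is a licit onset).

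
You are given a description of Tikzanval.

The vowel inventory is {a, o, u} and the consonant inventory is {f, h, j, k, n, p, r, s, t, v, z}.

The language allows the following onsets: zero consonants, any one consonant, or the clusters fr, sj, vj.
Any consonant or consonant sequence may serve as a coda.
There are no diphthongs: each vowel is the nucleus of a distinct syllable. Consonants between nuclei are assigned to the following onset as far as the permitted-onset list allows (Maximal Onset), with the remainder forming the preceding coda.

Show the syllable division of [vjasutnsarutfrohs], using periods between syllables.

vja.sutn.sa.rut.frohs

Nuclei (vowels): a, u, a, u, o → 5 syllables.
Between /a/ (V1) and /u/ (V2): /s/ → onset of the next syllable (single consonants are always licit onsets).
Between /u/ (V2) and /a/ (V3): /tns/ — longest licit onset from the right is /s/, leaving /tn/ as coda.
Between /a/ (V3) and /u/ (V4): just /r/ — single C goes to the following onset.
Between /u/ (V4) and /o/ (V5): /tfr/ — longest licit onset from the right is /fr/, leaving /t/ as coda.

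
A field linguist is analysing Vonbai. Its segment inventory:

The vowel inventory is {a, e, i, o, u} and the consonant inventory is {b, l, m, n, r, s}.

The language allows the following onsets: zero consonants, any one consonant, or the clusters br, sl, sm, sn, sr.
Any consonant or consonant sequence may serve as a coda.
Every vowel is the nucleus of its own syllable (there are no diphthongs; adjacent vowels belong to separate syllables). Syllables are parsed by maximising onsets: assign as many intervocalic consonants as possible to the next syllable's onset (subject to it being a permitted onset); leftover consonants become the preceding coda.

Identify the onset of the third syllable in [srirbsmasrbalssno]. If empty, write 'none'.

b

The vowels are i, a, a, o — 4 nuclei, so 4 syllables.
V1 /i/ – V2 /a/: cluster /rbsm/ — the longest permitted-onset suffix is /sm/; onset = /sm/, preceding coda = /rb/.
V2 /a/ – V3 /a/: /srb/; trying suffixes from longest down, /b/ is the first permitted one, so coda /sr/ | onset /b/.
V3 /a/ – V4 /o/: /lssn/; trying suffixes from longest down, /sn/ is the first permitted one, so coda /ls/ | onset /sn/.
Result: srirb.smasr.bals.sno.
Syllable 3 is /bals/: onset /b/, nucleus /a/, coda /ls/.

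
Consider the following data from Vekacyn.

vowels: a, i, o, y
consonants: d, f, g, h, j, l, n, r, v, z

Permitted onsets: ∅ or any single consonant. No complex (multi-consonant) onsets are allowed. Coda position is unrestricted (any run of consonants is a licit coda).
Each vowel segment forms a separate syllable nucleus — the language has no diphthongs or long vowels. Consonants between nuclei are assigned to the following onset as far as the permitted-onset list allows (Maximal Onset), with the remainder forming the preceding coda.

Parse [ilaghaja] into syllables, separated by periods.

The vowels are i, a, a, a — 4 nuclei, so 4 syllables.
Between /i/ (V1) and /a/ (V2): /l/ is a single consonant, so it becomes the next onset.
Between /a/ (V2) and /a/ (V3): /gh/; trying suffixes from longest down, /h/ is the first permitted one, so coda /g/ | onset /h/.
Between /a/ (V3) and /a/ (V4): /j/ → onset of the next syllable (single consonants are always licit onsets).

i.lag.ha.ja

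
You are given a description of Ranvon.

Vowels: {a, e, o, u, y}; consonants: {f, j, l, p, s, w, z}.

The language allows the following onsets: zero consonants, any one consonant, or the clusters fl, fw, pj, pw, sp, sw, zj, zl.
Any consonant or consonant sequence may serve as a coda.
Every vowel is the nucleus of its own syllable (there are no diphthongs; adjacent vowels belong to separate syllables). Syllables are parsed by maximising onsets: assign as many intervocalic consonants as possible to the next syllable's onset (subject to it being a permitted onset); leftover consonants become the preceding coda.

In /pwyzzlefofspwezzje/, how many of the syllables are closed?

The vowels are y, e, o, e, e — 5 nuclei, so 5 syllables.
σ1/σ2 boundary: cluster /zzl/ — the longest permitted-onset suffix is /zl/; onset = /zl/, preceding coda = /z/.
σ2/σ3 boundary: just /f/ — single C goes to the following onset.
σ3/σ4 boundary: /fspw/ splits as /fs/ + /pw/ (/pw/ is the longest suffix that is a licit onset).
σ4/σ5 boundary: cluster /zzj/ — the longest permitted-onset suffix is /zj/; onset = /zj/, preceding coda = /z/.
Putting it together: pwyz.zle.fofs.pwez.zje.
Classifying each syllable: /pwyz/ (closed), /zle/ (open), /fofs/ (closed), /pwez/ (closed), /zje/ (open).
Closed syllables: 3.

3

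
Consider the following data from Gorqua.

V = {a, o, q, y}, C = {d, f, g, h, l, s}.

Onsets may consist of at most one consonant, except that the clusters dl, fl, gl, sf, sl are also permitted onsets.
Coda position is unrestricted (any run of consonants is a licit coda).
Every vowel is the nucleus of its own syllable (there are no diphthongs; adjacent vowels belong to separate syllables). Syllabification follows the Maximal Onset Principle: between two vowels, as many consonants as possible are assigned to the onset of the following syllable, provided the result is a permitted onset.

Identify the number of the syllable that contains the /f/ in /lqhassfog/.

Vowels present: q, a, o; each is a nucleus, giving 3 syllables.
σ1/σ2 boundary: /h/ → onset of the next syllable (single consonants are always licit onsets).
σ2/σ3 boundary: /ssf/; trying suffixes from longest down, /sf/ is the first permitted one, so coda /s/ | onset /sf/.
So the parse is lq.has.sfog.
The /f/ is in the onset of syllable 3 (/sfog/).

3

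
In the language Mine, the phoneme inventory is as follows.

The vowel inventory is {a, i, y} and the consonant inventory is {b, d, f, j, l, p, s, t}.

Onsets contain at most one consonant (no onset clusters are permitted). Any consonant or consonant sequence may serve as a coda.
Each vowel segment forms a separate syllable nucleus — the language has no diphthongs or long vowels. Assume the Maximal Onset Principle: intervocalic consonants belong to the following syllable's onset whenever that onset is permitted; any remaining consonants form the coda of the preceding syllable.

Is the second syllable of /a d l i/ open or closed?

Vowels present: a, i; each is a nucleus, giving 2 syllables.
/a…i/ gap (V1→V2): cluster /dl/ — the longest permitted-onset suffix is /l/; onset = /l/, preceding coda = /d/.
Result: ad.li.
Syllable 2 is /li/; it ends in its nucleus with no coda, so it is open.

open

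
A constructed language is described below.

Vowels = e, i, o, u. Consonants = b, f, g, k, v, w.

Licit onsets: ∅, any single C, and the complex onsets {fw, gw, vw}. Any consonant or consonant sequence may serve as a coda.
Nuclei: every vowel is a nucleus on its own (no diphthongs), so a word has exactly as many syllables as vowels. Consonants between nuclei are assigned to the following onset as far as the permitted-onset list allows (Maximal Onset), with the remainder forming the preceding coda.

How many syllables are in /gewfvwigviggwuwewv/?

The vowels are e, i, i, u, e — 5 nuclei, so 5 syllables.

5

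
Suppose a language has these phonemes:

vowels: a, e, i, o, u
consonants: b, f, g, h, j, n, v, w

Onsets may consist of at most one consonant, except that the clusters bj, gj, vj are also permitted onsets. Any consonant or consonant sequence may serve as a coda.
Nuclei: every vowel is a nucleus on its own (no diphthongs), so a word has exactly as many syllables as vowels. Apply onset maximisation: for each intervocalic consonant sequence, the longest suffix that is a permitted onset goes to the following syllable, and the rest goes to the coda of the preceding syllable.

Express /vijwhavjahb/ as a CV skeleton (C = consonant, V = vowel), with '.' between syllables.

Vowels present: i, a, a; each is a nucleus, giving 3 syllables.
Between /i/ (V1) and /a/ (V2): /jwh/; trying suffixes from longest down, /h/ is the first permitted one, so coda /jw/ | onset /h/.
Between /a/ (V2) and /a/ (V3): /vj/ — entire cluster is a permitted onset → onset /vj/, coda ∅.
Result: vijw.ha.vjahb.
Mapping each syllable to C/V: /vijw/ → CVCC, /ha/ → CV, /vjahb/ → CCVCC.

CVCC.CV.CCVCC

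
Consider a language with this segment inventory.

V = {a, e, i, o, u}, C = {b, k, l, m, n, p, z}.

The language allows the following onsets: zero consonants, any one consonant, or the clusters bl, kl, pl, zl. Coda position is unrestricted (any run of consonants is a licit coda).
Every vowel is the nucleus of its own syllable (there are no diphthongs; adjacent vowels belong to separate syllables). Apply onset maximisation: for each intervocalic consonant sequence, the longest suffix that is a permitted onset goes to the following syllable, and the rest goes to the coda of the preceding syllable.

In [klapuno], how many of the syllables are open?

Vowels present: a, u, o; each is a nucleus, giving 3 syllables.
σ1/σ2 boundary: /p/ is a single consonant, so it becomes the next onset.
σ2/σ3 boundary: /n/ is a single consonant, so it becomes the next onset.
So the parse is kla.pu.no.
Classifying each syllable: /kla/ (open), /pu/ (open), /no/ (open).
Open syllables: 3.

3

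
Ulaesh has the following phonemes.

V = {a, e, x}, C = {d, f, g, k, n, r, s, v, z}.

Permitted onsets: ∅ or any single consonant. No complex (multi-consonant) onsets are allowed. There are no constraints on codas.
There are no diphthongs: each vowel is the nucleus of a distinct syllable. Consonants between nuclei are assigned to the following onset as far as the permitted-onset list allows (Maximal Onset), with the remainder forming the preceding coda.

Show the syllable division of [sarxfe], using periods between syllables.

Vowels present: a, x, e; each is a nucleus, giving 3 syllables.
V1 /a/ – V2 /x/: /r/ is a single consonant, so it becomes the next onset.
V2 /x/ – V3 /e/: /f/ → onset of the next syllable (single consonants are always licit onsets).

sa.rx.fe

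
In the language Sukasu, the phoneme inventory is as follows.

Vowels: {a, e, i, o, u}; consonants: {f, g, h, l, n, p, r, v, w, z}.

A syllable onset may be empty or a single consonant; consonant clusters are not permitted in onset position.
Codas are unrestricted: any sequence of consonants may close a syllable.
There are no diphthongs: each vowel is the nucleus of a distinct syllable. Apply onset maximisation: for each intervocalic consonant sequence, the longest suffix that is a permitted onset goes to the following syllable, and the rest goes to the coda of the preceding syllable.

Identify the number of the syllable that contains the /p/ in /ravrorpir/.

3

The vowels are a, o, i — 3 nuclei, so 3 syllables.
Between /a/ (V1) and /o/ (V2): /vr/ — longest licit onset from the right is /r/, leaving /v/ as coda.
Between /o/ (V2) and /i/ (V3): cluster /rp/ — the longest permitted-onset suffix is /p/; onset = /p/, preceding coda = /r/.
So the parse is rav.ror.pir.
The /p/ is in the onset of syllable 3 (/pir/).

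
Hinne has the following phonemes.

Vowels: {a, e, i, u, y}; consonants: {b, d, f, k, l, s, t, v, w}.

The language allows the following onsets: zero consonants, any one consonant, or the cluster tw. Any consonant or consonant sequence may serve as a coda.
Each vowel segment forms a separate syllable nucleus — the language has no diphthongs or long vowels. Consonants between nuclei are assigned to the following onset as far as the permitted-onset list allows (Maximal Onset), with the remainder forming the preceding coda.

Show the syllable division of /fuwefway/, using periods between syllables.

fu.wef.wa.y

The vowels are u, e, a, y — 4 nuclei, so 4 syllables.
/u…e/ gap (V1→V2): just /w/ — single C goes to the following onset.
/e…a/ gap (V2→V3): /fw/; trying suffixes from longest down, /w/ is the first permitted one, so coda /f/ | onset /w/.
/a…y/ gap (V3→V4): hiatus — the boundary sits between the two vowels.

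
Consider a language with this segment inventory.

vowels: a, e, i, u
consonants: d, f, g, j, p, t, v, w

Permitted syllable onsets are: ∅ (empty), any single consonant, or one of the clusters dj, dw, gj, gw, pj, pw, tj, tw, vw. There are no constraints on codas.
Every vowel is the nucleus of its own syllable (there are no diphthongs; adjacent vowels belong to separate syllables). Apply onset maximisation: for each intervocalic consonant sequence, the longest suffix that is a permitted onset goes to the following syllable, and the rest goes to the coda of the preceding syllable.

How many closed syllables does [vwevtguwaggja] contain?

The vowels are e, u, a, a — 4 nuclei, so 4 syllables.
V1 /e/ – V2 /u/: /vtg/ — longest licit onset from the right is /g/, leaving /vt/ as coda.
V2 /u/ – V3 /a/: just /w/ — single C goes to the following onset.
V3 /a/ – V4 /a/: /ggj/ splits as /g/ + /gj/ (/gj/ is the longest suffix that is a licit onset).
So the parse is vwevt.gu.wag.gja.
Classifying each syllable: /vwevt/ (closed), /gu/ (open), /wag/ (closed), /gja/ (open).
Closed syllables: 2.

2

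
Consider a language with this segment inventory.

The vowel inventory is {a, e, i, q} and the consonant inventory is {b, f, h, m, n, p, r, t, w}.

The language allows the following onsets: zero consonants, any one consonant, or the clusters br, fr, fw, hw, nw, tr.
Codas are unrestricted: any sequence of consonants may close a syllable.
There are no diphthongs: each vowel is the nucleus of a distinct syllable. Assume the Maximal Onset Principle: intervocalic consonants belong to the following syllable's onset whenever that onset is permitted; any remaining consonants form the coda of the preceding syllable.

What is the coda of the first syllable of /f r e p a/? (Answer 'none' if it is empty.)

none

Nuclei (vowels): e, a → 2 syllables.
σ1/σ2 boundary: /p/ is a single consonant, so it becomes the next onset.
Syllabification: fre.pa.
Syllable 1 is /fre/: onset /fr/, nucleus /e/, coda ∅.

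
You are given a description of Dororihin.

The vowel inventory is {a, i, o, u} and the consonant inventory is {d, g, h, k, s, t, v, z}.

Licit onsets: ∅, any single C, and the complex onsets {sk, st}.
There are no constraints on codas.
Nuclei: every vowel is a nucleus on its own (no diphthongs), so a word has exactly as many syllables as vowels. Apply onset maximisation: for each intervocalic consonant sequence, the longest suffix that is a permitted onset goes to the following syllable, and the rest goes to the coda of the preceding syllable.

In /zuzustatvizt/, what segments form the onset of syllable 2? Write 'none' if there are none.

z

The vowels are u, u, a, i — 4 nuclei, so 4 syllables.
Between /u/ (V1) and /u/ (V2): /z/ → onset of the next syllable (single consonants are always licit onsets).
Between /u/ (V2) and /a/ (V3): /st/ is a licit onset in full, so it all attaches to the next syllable.
Between /a/ (V3) and /i/ (V4): /tv/ — longest licit onset from the right is /v/, leaving /t/ as coda.
Putting it together: zu.zu.stat.vizt.
Syllable 2 is /zu/: onset /z/, nucleus /u/, coda ∅.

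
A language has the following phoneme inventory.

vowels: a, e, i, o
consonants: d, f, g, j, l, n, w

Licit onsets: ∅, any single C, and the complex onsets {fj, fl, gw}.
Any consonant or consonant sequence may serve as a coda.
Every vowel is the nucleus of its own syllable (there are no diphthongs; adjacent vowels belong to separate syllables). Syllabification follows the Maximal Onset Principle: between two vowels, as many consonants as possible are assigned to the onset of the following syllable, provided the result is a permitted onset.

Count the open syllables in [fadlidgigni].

1

The vowels are a, i, i, i — 4 nuclei, so 4 syllables.
Between /a/ (V1) and /i/ (V2): /dl/; trying suffixes from longest down, /l/ is the first permitted one, so coda /d/ | onset /l/.
Between /i/ (V2) and /i/ (V3): /dg/ — longest licit onset from the right is /g/, leaving /d/ as coda.
Between /i/ (V3) and /i/ (V4): /gn/; trying suffixes from longest down, /n/ is the first permitted one, so coda /g/ | onset /n/.
So the parse is fad.lid.gig.ni.
Classifying each syllable: /fad/ (closed), /lid/ (closed), /gig/ (closed), /ni/ (open).
Open syllables: 1.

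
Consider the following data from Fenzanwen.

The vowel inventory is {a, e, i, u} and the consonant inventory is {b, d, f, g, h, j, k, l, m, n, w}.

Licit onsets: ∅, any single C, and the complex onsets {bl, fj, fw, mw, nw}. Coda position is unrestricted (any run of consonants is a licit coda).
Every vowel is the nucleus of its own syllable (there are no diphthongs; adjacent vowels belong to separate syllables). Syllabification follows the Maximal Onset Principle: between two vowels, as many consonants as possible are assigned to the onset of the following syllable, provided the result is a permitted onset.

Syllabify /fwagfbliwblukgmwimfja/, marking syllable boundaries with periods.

fwagf.bliw.blukg.mwim.fja

Nuclei (vowels): a, i, u, i, a → 5 syllables.
Between /a/ (V1) and /i/ (V2): /gfbl/ — longest licit onset from the right is /bl/, leaving /gf/ as coda.
Between /i/ (V2) and /u/ (V3): /wbl/ splits as /w/ + /bl/ (/bl/ is the longest suffix that is a licit onset).
Between /u/ (V3) and /i/ (V4): cluster /kgmw/ — the longest permitted-onset suffix is /mw/; onset = /mw/, preceding coda = /kg/.
Between /i/ (V4) and /a/ (V5): /mfj/ splits as /m/ + /fj/ (/fj/ is the longest suffix that is a licit onset).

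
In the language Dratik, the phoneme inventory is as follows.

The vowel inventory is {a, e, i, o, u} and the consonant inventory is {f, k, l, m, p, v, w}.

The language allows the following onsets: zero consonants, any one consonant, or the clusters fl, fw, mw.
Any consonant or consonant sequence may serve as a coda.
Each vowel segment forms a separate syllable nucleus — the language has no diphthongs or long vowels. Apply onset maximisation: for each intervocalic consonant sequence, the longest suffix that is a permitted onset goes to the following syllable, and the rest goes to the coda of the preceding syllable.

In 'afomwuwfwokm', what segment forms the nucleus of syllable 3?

Vowels present: a, o, u, o; each is a nucleus, giving 4 syllables.
The third nucleus (vowel 3 from the left) is /u/.

u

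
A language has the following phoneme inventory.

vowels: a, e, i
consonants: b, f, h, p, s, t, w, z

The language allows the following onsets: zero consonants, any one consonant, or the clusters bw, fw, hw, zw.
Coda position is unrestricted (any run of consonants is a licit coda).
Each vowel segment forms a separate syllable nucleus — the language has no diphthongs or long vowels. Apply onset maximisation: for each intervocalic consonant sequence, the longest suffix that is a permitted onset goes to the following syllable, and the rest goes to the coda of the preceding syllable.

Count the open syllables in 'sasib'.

1

Vowels present: a, i; each is a nucleus, giving 2 syllables.
V1 /a/ – V2 /i/: /s/ is a single consonant, so it becomes the next onset.
Putting it together: sa.sib.
Classifying each syllable: /sa/ (open), /sib/ (closed).
Open syllables: 1.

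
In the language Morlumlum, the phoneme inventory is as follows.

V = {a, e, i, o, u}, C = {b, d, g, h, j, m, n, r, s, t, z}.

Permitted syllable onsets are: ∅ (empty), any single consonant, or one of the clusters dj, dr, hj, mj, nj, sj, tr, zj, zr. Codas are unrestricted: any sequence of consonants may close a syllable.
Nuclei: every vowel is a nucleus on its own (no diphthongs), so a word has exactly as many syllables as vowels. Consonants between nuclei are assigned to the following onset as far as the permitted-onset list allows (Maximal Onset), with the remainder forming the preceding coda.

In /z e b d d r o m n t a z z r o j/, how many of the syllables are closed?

The vowels are e, o, a, o — 4 nuclei, so 4 syllables.
σ1/σ2 boundary: cluster /bddr/ — the longest permitted-onset suffix is /dr/; onset = /dr/, preceding coda = /bd/.
σ2/σ3 boundary: /mnt/; trying suffixes from longest down, /t/ is the first permitted one, so coda /mn/ | onset /t/.
σ3/σ4 boundary: /zzr/ splits as /z/ + /zr/ (/zr/ is the longest suffix that is a licit onset).
Result: zebd.dromn.taz.zroj.
Classifying each syllable: /zebd/ (closed), /dromn/ (closed), /taz/ (closed), /zroj/ (closed).
Closed syllables: 4.

4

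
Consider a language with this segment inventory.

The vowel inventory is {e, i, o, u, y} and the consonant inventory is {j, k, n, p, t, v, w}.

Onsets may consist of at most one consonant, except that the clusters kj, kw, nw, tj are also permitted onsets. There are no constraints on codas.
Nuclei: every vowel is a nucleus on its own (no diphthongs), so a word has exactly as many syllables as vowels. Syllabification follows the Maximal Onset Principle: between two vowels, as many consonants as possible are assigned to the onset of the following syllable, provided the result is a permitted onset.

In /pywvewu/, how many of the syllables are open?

2

The vowels are y, e, u — 3 nuclei, so 3 syllables.
V1 /y/ – V2 /e/: /wv/ splits as /w/ + /v/ (/v/ is the longest suffix that is a licit onset).
V2 /e/ – V3 /u/: /w/ → onset of the next syllable (single consonants are always licit onsets).
Result: pyw.ve.wu.
Classifying each syllable: /pyw/ (closed), /ve/ (open), /wu/ (open).
Open syllables: 2.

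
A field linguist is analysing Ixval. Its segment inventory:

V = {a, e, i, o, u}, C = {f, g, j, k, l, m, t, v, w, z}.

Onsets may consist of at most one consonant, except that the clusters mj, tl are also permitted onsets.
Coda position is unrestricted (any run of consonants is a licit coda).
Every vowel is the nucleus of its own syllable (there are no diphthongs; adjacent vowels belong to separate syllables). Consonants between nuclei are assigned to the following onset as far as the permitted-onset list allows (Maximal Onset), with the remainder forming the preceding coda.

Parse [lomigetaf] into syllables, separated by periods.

lo.mi.ge.taf

Vowels present: o, i, e, a; each is a nucleus, giving 4 syllables.
V1 /o/ – V2 /i/: just /m/ — single C goes to the following onset.
V2 /i/ – V3 /e/: /g/ → onset of the next syllable (single consonants are always licit onsets).
V3 /e/ – V4 /a/: just /t/ — single C goes to the following onset.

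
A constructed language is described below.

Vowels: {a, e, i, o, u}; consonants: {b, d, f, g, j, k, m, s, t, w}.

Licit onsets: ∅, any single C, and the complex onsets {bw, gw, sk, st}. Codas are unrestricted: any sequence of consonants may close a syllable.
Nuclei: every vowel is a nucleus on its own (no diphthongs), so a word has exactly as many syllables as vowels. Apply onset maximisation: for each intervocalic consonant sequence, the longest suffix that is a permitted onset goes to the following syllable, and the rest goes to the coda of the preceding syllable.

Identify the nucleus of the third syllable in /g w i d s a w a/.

a

The vowels are i, a, a — 3 nuclei, so 3 syllables.
The third nucleus (vowel 3 from the left) is /a/.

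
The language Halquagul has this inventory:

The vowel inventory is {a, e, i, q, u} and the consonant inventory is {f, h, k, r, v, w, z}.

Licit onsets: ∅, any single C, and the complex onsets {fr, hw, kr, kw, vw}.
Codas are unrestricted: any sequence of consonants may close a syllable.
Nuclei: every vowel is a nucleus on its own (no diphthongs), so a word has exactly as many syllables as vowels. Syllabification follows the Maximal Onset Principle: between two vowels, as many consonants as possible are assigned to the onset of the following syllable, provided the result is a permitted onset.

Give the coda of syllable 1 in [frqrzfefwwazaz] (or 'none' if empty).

rz

The vowels are q, e, a, a — 4 nuclei, so 4 syllables.
σ1/σ2 boundary: /rzf/ splits as /rz/ + /f/ (/f/ is the longest suffix that is a licit onset).
σ2/σ3 boundary: cluster /fww/ — the longest permitted-onset suffix is /w/; onset = /w/, preceding coda = /fw/.
σ3/σ4 boundary: /z/ → onset of the next syllable (single consonants are always licit onsets).
Syllabification: frqrz.fefw.wa.zaz.
Syllable 1 is /frqrz/: onset /fr/, nucleus /q/, coda /rz/.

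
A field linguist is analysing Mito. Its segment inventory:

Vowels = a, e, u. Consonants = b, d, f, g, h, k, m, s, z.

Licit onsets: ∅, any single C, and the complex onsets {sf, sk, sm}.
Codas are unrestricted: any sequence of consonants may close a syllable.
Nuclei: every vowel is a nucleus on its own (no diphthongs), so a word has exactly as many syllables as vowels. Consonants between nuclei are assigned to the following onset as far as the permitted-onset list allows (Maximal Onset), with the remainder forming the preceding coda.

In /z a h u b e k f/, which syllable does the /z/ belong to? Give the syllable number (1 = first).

1

Vowels present: a, u, e; each is a nucleus, giving 3 syllables.
/a…u/ gap (V1→V2): /h/ → onset of the next syllable (single consonants are always licit onsets).
/u…e/ gap (V2→V3): /b/ is a single consonant, so it becomes the next onset.
Syllabification: za.hu.bekf.
The /z/ is in the onset of syllable 1 (/za/).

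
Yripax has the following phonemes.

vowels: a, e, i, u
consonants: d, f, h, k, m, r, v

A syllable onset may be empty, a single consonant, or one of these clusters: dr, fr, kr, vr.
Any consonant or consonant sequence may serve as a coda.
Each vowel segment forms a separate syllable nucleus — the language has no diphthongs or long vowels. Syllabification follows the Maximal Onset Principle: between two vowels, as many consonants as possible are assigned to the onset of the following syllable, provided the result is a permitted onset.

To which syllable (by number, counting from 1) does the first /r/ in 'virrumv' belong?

1

The vowels are i, u — 2 nuclei, so 2 syllables.
V1 /i/ – V2 /u/: /rr/ — longest licit onset from the right is /r/, leaving /r/ as coda.
Syllabification: vir.rumv.
The first /r/ is in the coda of syllable 1 (/vir/).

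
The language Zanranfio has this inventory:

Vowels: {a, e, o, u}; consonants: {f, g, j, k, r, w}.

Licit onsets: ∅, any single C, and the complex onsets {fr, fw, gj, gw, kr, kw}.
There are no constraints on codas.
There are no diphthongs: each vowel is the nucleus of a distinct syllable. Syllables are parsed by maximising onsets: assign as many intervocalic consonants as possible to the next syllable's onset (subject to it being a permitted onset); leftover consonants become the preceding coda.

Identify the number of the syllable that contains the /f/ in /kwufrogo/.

2

The vowels are u, o, o — 3 nuclei, so 3 syllables.
V1 /u/ – V2 /o/: cluster /fr/ — /fr/ is itself a permitted onset, so the whole cluster goes right; preceding coda = ∅.
V2 /o/ – V3 /o/: /g/ → onset of the next syllable (single consonants are always licit onsets).
Putting it together: kwu.fro.go.
The /f/ is in the onset of syllable 2 (/fro/).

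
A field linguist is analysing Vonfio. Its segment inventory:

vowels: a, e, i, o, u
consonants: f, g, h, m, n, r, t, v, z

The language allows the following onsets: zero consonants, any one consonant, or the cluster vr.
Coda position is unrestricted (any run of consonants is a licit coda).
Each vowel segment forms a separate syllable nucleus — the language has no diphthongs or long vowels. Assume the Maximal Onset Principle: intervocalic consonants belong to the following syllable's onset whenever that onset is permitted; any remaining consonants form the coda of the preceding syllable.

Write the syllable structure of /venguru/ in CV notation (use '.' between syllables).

CVC.CV.CV

Nuclei (vowels): e, u, u → 3 syllables.
V1 /e/ – V2 /u/: cluster /ng/ — the longest permitted-onset suffix is /g/; onset = /g/, preceding coda = /n/.
V2 /u/ – V3 /u/: just /r/ — single C goes to the following onset.
Putting it together: ven.gu.ru.
Mapping each syllable to C/V: /ven/ → CVC, /gu/ → CV, /ru/ → CV.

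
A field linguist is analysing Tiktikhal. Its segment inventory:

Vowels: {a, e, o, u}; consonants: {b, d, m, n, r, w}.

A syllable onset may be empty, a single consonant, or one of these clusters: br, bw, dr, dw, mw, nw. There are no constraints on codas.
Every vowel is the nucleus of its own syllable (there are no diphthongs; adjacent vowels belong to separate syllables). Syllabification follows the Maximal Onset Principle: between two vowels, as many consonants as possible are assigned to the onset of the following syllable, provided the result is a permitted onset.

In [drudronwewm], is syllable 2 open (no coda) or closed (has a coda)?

Nuclei (vowels): u, o, e → 3 syllables.
Between /u/ (V1) and /o/ (V2): /dr/ — entire cluster is a permitted onset → onset /dr/, coda ∅.
Between /o/ (V2) and /e/ (V3): /nw/ — entire cluster is a permitted onset → onset /nw/, coda ∅.
Putting it together: dru.dro.nwewm.
Syllable 2 is /dro/; it ends in its nucleus with no coda, so it is open.

open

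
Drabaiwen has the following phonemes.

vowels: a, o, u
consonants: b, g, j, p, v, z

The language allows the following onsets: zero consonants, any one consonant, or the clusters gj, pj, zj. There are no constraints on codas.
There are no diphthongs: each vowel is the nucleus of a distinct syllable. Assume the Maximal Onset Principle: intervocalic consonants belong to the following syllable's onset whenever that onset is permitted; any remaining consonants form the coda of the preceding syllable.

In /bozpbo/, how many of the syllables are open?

Vowels present: o, o; each is a nucleus, giving 2 syllables.
σ1/σ2 boundary: /zpb/; trying suffixes from longest down, /b/ is the first permitted one, so coda /zp/ | onset /b/.
Syllabification: bozp.bo.
Classifying each syllable: /bozp/ (closed), /bo/ (open).
Open syllables: 1.

1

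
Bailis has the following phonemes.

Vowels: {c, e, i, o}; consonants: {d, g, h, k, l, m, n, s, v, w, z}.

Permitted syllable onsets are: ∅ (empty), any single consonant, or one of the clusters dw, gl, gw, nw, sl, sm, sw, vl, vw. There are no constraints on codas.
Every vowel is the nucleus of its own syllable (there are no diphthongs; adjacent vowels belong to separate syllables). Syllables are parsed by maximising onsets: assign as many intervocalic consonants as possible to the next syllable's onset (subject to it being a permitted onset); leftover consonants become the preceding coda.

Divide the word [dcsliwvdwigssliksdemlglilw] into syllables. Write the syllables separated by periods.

Nuclei (vowels): c, i, i, i, e, i → 6 syllables.
V1 /c/ – V2 /i/: cluster /sl/ — /sl/ is itself a permitted onset, so the whole cluster goes right; preceding coda = ∅.
V2 /i/ – V3 /i/: /wvdw/ splits as /wv/ + /dw/ (/dw/ is the longest suffix that is a licit onset).
V3 /i/ – V4 /i/: /gssl/ — longest licit onset from the right is /sl/, leaving /gs/ as coda.
V4 /i/ – V5 /e/: cluster /ksd/ — the longest permitted-onset suffix is /d/; onset = /d/, preceding coda = /ks/.
V5 /e/ – V6 /i/: cluster /mlgl/ — the longest permitted-onset suffix is /gl/; onset = /gl/, preceding coda = /ml/.

dc.sliwv.dwigs.sliks.deml.glilw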